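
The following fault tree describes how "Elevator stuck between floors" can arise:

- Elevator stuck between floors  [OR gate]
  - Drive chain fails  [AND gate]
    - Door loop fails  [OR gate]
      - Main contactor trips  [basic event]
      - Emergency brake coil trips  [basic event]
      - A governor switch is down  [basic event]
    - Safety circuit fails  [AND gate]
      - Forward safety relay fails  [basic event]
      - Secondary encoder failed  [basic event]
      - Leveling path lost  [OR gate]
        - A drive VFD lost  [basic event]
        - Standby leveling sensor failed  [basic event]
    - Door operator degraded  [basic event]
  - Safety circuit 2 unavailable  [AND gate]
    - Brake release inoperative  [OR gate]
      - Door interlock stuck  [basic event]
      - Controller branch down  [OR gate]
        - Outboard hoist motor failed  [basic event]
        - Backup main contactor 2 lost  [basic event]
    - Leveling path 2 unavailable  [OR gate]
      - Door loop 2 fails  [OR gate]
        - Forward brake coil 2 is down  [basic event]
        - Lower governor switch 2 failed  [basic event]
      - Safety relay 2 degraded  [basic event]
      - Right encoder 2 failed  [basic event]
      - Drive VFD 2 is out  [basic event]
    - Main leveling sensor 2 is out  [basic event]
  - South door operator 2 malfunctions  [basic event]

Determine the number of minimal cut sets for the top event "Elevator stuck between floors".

22

Door loop fails [OR]: union of children's cut sets → 3 cut set(s).
Leveling path lost [OR]: union of children's cut sets → 2 cut set(s).
Safety circuit fails [AND]: one cut set from each child combined → 1 × 1 × 2 = 2 cut set(s).
Drive chain fails [AND]: one cut set from each child combined → 3 × 2 × 1 = 6 cut set(s).
Controller branch down [OR]: union of children's cut sets → 2 cut set(s).
Brake release inoperative [OR]: union of children's cut sets → 3 cut set(s).
Door loop 2 fails [OR]: union of children's cut sets → 2 cut set(s).
Leveling path 2 unavailable [OR]: union of children's cut sets → 5 cut set(s).
Safety circuit 2 unavailable [AND]: one cut set from each child combined → 3 × 5 × 1 = 15 cut set(s).
Elevator stuck between floors [OR]: union of children's cut sets → 22 cut set(s).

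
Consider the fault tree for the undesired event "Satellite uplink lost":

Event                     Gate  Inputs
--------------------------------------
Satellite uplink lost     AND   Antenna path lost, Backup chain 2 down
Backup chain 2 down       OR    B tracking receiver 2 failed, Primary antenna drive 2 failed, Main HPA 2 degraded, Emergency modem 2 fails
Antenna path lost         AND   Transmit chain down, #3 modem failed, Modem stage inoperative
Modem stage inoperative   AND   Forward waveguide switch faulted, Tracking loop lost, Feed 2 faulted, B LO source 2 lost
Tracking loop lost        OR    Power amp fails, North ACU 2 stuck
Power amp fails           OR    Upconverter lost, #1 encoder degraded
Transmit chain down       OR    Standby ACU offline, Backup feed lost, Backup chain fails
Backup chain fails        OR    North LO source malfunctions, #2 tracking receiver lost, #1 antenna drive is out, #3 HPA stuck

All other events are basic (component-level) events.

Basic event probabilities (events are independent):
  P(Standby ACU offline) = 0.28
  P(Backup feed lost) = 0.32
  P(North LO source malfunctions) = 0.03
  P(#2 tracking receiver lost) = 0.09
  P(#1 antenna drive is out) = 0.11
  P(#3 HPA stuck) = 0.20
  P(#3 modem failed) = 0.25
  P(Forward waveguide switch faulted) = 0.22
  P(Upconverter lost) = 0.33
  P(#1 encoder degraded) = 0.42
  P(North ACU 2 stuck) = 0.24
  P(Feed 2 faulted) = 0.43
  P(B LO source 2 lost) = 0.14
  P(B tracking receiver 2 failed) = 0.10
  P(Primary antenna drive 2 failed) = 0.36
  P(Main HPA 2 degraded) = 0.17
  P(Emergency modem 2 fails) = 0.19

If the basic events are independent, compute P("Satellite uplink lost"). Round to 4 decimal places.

P(Backup chain fails) [OR] = 1 − (1−0.03) × (1−0.09) × (1−0.11) × (1−0.20) = 0.371518
P(Transmit chain down) [OR] = 1 − (1−0.28) × (1−0.32) × (1−0.371518) = 0.692295
P(Power amp fails) [OR] = 1 − (1−0.33) × (1−0.42) = 0.611400
P(Tracking loop lost) [OR] = 1 − (1−0.611400) × (1−0.24) = 0.704664
P(Modem stage inoperative) [AND] = 0.22 × 0.704664 × 0.43 × 0.14 = 0.009333
P(Antenna path lost) [AND] = 0.692295 × 0.25 × 0.009333 = 0.001615
P(Backup chain 2 down) [OR] = 1 − (1−0.10) × (1−0.36) × (1−0.17) × (1−0.19) = 0.612755
P(Satellite uplink lost) [AND] = 0.001615 × 0.612755 = 0.000990
Rounded to 4 decimal places: P(Satellite uplink lost) ≈ 0.0010.

0.0010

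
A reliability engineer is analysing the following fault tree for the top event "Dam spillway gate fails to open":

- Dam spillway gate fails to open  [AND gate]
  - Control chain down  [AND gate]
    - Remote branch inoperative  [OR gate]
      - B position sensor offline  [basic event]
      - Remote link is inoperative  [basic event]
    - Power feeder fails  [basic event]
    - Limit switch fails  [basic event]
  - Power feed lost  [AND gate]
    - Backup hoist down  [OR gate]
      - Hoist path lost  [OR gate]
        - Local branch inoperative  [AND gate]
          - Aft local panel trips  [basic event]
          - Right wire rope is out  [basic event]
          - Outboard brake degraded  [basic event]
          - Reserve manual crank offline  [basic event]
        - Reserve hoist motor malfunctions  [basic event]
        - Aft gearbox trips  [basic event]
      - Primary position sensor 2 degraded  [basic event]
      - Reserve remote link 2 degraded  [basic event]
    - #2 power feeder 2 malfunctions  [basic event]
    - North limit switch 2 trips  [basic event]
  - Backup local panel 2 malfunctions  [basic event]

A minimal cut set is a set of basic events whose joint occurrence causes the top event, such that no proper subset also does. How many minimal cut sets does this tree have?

Remote branch inoperative [OR]: union of children's cut sets → 2 cut set(s).
Control chain down [AND]: one cut set from each child combined → 2 × 1 × 1 = 2 cut set(s).
Local branch inoperative [AND]: one cut set from each child combined → 1 × 1 × 1 × 1 = 1 cut set(s).
Hoist path lost [OR]: union of children's cut sets → 3 cut set(s).
Backup hoist down [OR]: union of children's cut sets → 5 cut set(s).
Power feed lost [AND]: one cut set from each child combined → 5 × 1 × 1 = 5 cut set(s).
Dam spillway gate fails to open [AND]: one cut set from each child combined → 2 × 5 × 1 = 10 cut set(s).
Minimal cut sets: {#2 power feeder 2 malfunctions, Aft local panel trips, B position sensor offline, Backup local panel 2 malfunctions, Limit switch fails, North limit switch 2 trips, Outboard brake degraded, Power feeder fails, Reserve manual crank offline, Right wire rope is out}; {#2 power feeder 2 malfunctions, B position sensor offline, Backup local panel 2 malfunctions, Limit switch fails, North limit switch 2 trips, Power feeder fails, Reserve hoist motor malfunctions}; {#2 power feeder 2 malfunctions, Aft gearbox trips, B position sensor offline, Backup local panel 2 malfunctions, Limit switch fails, North limit switch 2 trips, Power feeder fails}; {#2 power feeder 2 malfunctions, B position sensor offline, Backup local panel 2 malfunctions, Limit switch fails, North limit switch 2 trips, Power feeder fails, Primary position sensor 2 degraded}; {#2 power feeder 2 malfunctions, B position sensor offline, Backup local panel 2 malfunctions, Limit switch fails, North limit switch 2 trips, Power feeder fails, Reserve remote link 2 degraded}; {#2 power feeder 2 malfunctions, Aft local panel trips, Backup local panel 2 malfunctions, Limit switch fails, North limit switch 2 trips, Outboard brake degraded, Power feeder fails, Remote link is inoperative, Reserve manual crank offline, Right wire rope is out}; {#2 power feeder 2 malfunctions, Backup local panel 2 malfunctions, Limit switch fails, North limit switch 2 trips, Power feeder fails, Remote link is inoperative, Reserve hoist motor malfunctions}; {#2 power feeder 2 malfunctions, Aft gearbox trips, Backup local panel 2 malfunctions, Limit switch fails, North limit switch 2 trips, Power feeder fails, Remote link is inoperative}; {#2 power feeder 2 malfunctions, Backup local panel 2 malfunctions, Limit switch fails, North limit switch 2 trips, Power feeder fails, Primary position sensor 2 degraded, Remote link is inoperative}; {#2 power feeder 2 malfunctions, Backup local panel 2 malfunctions, Limit switch fails, North limit switch 2 trips, Power feeder fails, Remote link is inoperative, Reserve remote link 2 degraded}.

10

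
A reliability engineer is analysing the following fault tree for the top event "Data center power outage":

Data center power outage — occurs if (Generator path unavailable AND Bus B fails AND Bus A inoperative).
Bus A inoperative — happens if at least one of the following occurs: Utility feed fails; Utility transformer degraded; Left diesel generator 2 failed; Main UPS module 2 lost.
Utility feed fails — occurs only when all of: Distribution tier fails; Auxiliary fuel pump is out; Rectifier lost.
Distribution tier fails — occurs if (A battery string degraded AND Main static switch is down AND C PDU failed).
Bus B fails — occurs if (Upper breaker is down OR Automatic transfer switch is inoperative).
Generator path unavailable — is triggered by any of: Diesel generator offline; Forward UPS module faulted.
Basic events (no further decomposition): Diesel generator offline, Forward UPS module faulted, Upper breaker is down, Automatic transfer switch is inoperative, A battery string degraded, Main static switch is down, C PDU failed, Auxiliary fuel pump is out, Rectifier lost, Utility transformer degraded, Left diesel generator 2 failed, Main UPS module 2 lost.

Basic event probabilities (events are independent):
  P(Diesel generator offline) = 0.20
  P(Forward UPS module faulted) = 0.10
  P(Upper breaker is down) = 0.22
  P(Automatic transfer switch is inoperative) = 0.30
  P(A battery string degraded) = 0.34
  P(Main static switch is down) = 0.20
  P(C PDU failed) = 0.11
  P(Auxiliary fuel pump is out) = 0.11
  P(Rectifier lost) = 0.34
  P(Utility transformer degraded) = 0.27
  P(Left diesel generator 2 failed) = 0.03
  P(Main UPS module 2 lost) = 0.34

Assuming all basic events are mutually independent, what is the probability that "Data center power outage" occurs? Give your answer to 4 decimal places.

P(Generator path unavailable) [OR] = 1 − (1−0.20) × (1−0.10) = 0.280000
P(Bus B fails) [OR] = 1 − (1−0.22) × (1−0.30) = 0.454000
P(Distribution tier fails) [AND] = 0.34 × 0.20 × 0.11 = 0.007480
P(Utility feed fails) [AND] = 0.007480 × 0.11 × 0.34 = 0.000280
P(Bus A inoperative) [OR] = 1 − (1−0.000280) × (1−0.27) × (1−0.03) × (1−0.34) = 0.532785
P(Data center power outage) [AND] = 0.280000 × 0.454000 × 0.532785 = 0.067728
Rounded to 4 decimal places: P(Data center power outage) ≈ 0.0677.

0.0677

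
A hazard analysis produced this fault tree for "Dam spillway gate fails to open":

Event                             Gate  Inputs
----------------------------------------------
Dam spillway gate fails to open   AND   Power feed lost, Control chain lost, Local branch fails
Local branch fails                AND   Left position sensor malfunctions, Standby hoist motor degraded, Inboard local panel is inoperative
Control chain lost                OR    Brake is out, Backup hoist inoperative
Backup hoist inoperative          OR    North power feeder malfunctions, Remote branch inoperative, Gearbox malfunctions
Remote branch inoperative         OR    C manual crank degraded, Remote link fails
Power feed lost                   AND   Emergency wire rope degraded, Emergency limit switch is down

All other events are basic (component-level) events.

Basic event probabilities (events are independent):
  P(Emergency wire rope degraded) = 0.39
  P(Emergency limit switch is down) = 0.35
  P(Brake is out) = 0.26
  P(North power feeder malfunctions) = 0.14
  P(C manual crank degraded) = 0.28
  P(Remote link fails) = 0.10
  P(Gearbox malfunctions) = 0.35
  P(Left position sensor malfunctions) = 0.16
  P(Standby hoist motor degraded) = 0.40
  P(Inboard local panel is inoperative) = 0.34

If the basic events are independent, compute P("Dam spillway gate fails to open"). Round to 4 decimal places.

P(Power feed lost) [AND] = 0.39 × 0.35 = 0.136500
P(Remote branch inoperative) [OR] = 1 − (1−0.28) × (1−0.10) = 0.352000
P(Backup hoist inoperative) [OR] = 1 − (1−0.14) × (1−0.352000) × (1−0.35) = 0.637768
P(Control chain lost) [OR] = 1 − (1−0.26) × (1−0.637768) = 0.731948
P(Local branch fails) [AND] = 0.16 × 0.40 × 0.34 = 0.021760
P(Dam spillway gate fails to open) [AND] = 0.136500 × 0.731948 × 0.021760 = 0.002174
Rounded to 4 decimal places: P(Dam spillway gate fails to open) ≈ 0.0022.

0.0022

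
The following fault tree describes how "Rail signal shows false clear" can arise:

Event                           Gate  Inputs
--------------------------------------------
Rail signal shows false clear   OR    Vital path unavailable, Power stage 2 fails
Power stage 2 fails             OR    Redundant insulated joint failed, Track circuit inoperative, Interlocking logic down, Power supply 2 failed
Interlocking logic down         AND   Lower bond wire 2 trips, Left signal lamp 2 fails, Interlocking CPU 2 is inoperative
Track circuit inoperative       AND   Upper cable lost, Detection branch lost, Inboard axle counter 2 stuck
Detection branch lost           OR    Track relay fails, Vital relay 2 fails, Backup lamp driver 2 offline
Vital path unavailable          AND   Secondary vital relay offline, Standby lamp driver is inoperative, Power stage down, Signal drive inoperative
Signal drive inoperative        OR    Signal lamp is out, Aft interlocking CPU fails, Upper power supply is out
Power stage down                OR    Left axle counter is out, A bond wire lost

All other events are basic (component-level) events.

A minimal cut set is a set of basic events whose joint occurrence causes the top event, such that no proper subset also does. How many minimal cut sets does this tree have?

Power stage down [OR]: union of children's cut sets → 2 cut set(s).
Signal drive inoperative [OR]: union of children's cut sets → 3 cut set(s).
Vital path unavailable [AND]: one cut set from each child combined → 1 × 1 × 2 × 3 = 6 cut set(s).
Detection branch lost [OR]: union of children's cut sets → 3 cut set(s).
Track circuit inoperative [AND]: one cut set from each child combined → 1 × 3 × 1 = 3 cut set(s).
Interlocking logic down [AND]: one cut set from each child combined → 1 × 1 × 1 = 1 cut set(s).
Power stage 2 fails [OR]: union of children's cut sets → 6 cut set(s).
Rail signal shows false clear [OR]: union of children's cut sets → 12 cut set(s).

12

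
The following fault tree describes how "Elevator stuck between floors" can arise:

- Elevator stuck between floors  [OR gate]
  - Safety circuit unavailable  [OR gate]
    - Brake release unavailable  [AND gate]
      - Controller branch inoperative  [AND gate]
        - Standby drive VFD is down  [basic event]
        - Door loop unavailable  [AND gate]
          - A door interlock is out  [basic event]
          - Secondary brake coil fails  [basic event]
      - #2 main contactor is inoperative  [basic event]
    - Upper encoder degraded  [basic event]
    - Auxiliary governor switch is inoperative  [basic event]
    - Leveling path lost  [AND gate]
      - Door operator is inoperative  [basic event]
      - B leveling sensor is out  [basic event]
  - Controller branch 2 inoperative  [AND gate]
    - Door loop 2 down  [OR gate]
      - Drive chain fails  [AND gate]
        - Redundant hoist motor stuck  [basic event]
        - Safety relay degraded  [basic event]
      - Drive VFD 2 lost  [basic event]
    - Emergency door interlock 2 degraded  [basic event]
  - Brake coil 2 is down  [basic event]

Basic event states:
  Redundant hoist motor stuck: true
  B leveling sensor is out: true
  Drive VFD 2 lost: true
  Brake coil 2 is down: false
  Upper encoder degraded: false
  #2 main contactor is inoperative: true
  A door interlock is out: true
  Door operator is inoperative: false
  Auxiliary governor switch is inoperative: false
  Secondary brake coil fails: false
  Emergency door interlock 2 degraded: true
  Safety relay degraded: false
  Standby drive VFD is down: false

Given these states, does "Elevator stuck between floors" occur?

Yes

Door loop unavailable [AND]: A door interlock is out=occurs, Secondary brake coil fails=not → not all inputs occur → does not occur.
Controller branch inoperative [AND]: Standby drive VFD is down=not, Door loop unavailable=not → not all inputs occur → does not occur.
Brake release unavailable [AND]: Controller branch inoperative=not, #2 main contactor is inoperative=occurs → not all inputs occur → does not occur.
Leveling path lost [AND]: Door operator is inoperative=not, B leveling sensor is out=occurs → not all inputs occur → does not occur.
Safety circuit unavailable [OR]: Brake release unavailable=not, Upper encoder degraded=not, Auxiliary governor switch is inoperative=not, Leveling path lost=not → no input occurs → does not occur.
Drive chain fails [AND]: Redundant hoist motor stuck=occurs, Safety relay degraded=not → not all inputs occur → does not occur.
Door loop 2 down [OR]: Drive chain fails=not, Drive VFD 2 lost=occurs → at least one input occurs → occurs.
Controller branch 2 inoperative [AND]: Door loop 2 down=occurs, Emergency door interlock 2 degraded=occurs → all inputs occur → occurs.
Elevator stuck between floors [OR]: Safety circuit unavailable=not, Controller branch 2 inoperative=occurs, Brake coil 2 is down=not → at least one input occurs → occurs.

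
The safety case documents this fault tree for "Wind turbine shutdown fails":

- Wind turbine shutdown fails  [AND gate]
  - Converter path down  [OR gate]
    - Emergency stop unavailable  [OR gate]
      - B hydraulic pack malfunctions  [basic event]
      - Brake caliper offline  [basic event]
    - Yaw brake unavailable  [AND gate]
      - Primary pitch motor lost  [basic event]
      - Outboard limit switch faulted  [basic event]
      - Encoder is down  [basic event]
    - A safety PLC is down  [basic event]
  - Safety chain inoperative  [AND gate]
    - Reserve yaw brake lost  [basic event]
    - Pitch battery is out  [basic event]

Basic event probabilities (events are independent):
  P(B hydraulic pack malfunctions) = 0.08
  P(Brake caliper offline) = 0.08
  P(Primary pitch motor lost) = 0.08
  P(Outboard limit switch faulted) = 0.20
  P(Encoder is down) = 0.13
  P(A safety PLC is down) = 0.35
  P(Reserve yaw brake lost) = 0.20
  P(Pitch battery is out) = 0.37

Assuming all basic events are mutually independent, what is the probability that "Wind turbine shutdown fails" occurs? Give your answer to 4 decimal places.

P(Emergency stop unavailable) [OR] = 1 − (1−0.08) × (1−0.08) = 0.153600
P(Yaw brake unavailable) [AND] = 0.08 × 0.20 × 0.13 = 0.002080
P(Converter path down) [OR] = 1 − (1−0.153600) × (1−0.002080) × (1−0.35) = 0.450984
P(Safety chain inoperative) [AND] = 0.20 × 0.37 = 0.074000
P(Wind turbine shutdown fails) [AND] = 0.450984 × 0.074000 = 0.033373
Rounded to 4 decimal places: P(Wind turbine shutdown fails) ≈ 0.0334.

0.0334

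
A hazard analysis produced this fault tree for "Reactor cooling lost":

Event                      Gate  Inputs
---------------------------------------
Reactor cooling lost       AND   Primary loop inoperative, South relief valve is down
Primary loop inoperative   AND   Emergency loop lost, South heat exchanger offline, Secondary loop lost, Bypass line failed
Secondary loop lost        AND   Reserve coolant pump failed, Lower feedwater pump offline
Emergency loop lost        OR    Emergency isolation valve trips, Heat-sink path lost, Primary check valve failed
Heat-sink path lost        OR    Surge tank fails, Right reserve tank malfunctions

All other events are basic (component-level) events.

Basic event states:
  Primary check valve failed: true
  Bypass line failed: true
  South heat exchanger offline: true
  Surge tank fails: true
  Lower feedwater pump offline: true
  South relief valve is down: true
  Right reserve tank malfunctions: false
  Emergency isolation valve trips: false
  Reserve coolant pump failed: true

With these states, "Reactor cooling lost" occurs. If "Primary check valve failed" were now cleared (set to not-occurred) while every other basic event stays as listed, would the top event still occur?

Counterfactual: set "Primary check valve failed" to not occurred.
Heat-sink path lost [OR]: Surge tank fails=occurs, Right reserve tank malfunctions=not → at least one input occurs → occurs.
Emergency loop lost [OR]: Emergency isolation valve trips=not, Heat-sink path lost=occurs, Primary check valve failed=not → at least one input occurs → occurs.
Secondary loop lost [AND]: Reserve coolant pump failed=occurs, Lower feedwater pump offline=occurs → all inputs occur → occurs.
Primary loop inoperative [AND]: Emergency loop lost=occurs, South heat exchanger offline=occurs, Secondary loop lost=occurs, Bypass line failed=occurs → all inputs occur → occurs.
Reactor cooling lost [AND]: Primary loop inoperative=occurs, South relief valve is down=occurs → all inputs occur → occurs.

Yes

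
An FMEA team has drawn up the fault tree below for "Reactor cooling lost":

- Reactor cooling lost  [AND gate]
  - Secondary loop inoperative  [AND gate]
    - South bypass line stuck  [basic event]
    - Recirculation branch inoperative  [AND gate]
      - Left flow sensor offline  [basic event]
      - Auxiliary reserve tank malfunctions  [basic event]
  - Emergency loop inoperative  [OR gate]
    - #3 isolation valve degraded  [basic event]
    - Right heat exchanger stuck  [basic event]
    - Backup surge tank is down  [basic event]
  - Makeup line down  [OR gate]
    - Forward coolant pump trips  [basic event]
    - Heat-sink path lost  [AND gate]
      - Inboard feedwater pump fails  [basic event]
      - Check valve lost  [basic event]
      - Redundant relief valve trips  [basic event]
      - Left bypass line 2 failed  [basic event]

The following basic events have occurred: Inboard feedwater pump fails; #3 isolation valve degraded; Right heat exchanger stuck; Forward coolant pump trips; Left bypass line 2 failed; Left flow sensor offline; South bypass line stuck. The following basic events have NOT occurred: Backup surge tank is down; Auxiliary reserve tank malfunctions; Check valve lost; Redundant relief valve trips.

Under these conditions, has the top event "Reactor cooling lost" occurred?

Recirculation branch inoperative [AND]: Left flow sensor offline=occurs, Auxiliary reserve tank malfunctions=not → not all inputs occur → does not occur.
Secondary loop inoperative [AND]: South bypass line stuck=occurs, Recirculation branch inoperative=not → not all inputs occur → does not occur.
Emergency loop inoperative [OR]: #3 isolation valve degraded=occurs, Right heat exchanger stuck=occurs, Backup surge tank is down=not → at least one input occurs → occurs.
Heat-sink path lost [AND]: Inboard feedwater pump fails=occurs, Check valve lost=not, Redundant relief valve trips=not, Left bypass line 2 failed=occurs → not all inputs occur → does not occur.
Makeup line down [OR]: Forward coolant pump trips=occurs, Heat-sink path lost=not → at least one input occurs → occurs.
Reactor cooling lost [AND]: Secondary loop inoperative=not, Emergency loop inoperative=occurs, Makeup line down=occurs → not all inputs occur → does not occur.

No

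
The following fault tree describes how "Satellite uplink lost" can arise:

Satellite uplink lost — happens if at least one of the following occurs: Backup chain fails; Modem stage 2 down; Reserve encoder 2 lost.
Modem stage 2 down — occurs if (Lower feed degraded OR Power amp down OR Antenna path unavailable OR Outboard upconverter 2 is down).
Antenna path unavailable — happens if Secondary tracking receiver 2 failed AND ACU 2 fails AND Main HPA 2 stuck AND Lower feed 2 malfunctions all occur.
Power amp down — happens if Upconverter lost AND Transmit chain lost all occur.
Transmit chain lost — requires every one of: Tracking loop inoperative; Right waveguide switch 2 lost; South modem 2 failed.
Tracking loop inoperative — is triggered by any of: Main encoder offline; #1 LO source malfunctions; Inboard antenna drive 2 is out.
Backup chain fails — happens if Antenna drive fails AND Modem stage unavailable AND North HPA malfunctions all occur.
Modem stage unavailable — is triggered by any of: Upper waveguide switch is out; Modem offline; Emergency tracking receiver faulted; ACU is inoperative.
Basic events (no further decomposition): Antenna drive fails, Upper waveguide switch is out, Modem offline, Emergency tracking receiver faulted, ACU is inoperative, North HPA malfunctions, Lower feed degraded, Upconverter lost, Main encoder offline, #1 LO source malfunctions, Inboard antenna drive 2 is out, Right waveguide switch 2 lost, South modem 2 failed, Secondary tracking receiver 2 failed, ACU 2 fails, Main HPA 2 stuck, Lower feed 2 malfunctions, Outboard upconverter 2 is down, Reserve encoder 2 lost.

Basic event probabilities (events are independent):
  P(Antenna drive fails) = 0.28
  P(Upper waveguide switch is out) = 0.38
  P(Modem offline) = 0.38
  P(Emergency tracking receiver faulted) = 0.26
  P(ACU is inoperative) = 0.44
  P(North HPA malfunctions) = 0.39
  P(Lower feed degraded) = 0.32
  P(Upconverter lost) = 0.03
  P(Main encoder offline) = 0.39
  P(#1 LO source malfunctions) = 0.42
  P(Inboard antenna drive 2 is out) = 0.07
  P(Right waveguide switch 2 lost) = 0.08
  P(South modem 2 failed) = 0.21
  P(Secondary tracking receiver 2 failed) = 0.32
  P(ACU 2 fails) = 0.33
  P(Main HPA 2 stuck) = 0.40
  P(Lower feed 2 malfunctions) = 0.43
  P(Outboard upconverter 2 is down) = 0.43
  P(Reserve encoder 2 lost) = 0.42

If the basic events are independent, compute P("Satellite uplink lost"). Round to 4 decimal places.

0.7996

P(Modem stage unavailable) [OR] = 1 − (1−0.38) × (1−0.38) × (1−0.26) × (1−0.44) = 0.840705
P(Backup chain fails) [AND] = 0.28 × 0.840705 × 0.39 = 0.091805
P(Tracking loop inoperative) [OR] = 1 − (1−0.39) × (1−0.42) × (1−0.07) = 0.670966
P(Transmit chain lost) [AND] = 0.670966 × 0.08 × 0.21 = 0.011272
P(Power amp down) [AND] = 0.03 × 0.011272 = 0.000338
P(Antenna path unavailable) [AND] = 0.32 × 0.33 × 0.40 × 0.43 = 0.018163
P(Modem stage 2 down) [OR] = 1 − (1−0.32) × (1−0.000338) × (1−0.018163) × (1−0.43) = 0.619569
P(Satellite uplink lost) [OR] = 1 − (1−0.091805) × (1−0.619569) × (1−0.42) = 0.799607
Rounded to 4 decimal places: P(Satellite uplink lost) ≈ 0.7996.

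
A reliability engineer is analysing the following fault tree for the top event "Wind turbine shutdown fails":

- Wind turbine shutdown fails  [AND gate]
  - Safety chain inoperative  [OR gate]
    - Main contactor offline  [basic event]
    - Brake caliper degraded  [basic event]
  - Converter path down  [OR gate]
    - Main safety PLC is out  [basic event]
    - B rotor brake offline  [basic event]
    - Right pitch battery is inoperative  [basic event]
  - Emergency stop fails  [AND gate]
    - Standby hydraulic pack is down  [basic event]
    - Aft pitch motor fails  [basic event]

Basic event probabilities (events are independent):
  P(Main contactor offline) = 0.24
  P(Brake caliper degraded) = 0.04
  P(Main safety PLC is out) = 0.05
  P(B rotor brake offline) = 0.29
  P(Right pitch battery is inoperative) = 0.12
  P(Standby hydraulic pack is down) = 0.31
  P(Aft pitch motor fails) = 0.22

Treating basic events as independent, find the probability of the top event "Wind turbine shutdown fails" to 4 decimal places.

P(Safety chain inoperative) [OR] = 1 − (1−0.24) × (1−0.04) = 0.270400
P(Converter path down) [OR] = 1 − (1−0.05) × (1−0.29) × (1−0.12) = 0.406440
P(Emergency stop fails) [AND] = 0.31 × 0.22 = 0.068200
P(Wind turbine shutdown fails) [AND] = 0.270400 × 0.406440 × 0.068200 = 0.007495
Rounded to 4 decimal places: P(Wind turbine shutdown fails) ≈ 0.0075.

0.0075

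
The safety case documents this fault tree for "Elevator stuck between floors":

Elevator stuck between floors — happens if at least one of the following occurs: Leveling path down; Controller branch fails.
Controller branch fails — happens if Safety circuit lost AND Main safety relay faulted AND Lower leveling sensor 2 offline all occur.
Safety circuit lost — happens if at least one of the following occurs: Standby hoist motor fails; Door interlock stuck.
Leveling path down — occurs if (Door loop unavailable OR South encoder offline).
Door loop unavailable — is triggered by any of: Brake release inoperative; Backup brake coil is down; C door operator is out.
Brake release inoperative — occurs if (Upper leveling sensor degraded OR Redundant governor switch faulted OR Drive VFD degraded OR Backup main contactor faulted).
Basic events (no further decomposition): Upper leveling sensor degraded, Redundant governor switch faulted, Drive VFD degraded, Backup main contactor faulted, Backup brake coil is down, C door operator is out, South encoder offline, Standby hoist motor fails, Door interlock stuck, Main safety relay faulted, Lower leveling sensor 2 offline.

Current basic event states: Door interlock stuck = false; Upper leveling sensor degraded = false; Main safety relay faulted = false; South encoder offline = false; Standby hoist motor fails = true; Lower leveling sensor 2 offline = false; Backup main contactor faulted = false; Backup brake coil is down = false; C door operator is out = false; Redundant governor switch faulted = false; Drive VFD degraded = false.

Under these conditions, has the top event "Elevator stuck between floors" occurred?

No

Brake release inoperative [OR]: Upper leveling sensor degraded=not, Redundant governor switch faulted=not, Drive VFD degraded=not, Backup main contactor faulted=not → no input occurs → does not occur.
Door loop unavailable [OR]: Brake release inoperative=not, Backup brake coil is down=not, C door operator is out=not → no input occurs → does not occur.
Leveling path down [OR]: Door loop unavailable=not, South encoder offline=not → no input occurs → does not occur.
Safety circuit lost [OR]: Standby hoist motor fails=occurs, Door interlock stuck=not → at least one input occurs → occurs.
Controller branch fails [AND]: Safety circuit lost=occurs, Main safety relay faulted=not, Lower leveling sensor 2 offline=not → not all inputs occur → does not occur.
Elevator stuck between floors [OR]: Leveling path down=not, Controller branch fails=not → no input occurs → does not occur.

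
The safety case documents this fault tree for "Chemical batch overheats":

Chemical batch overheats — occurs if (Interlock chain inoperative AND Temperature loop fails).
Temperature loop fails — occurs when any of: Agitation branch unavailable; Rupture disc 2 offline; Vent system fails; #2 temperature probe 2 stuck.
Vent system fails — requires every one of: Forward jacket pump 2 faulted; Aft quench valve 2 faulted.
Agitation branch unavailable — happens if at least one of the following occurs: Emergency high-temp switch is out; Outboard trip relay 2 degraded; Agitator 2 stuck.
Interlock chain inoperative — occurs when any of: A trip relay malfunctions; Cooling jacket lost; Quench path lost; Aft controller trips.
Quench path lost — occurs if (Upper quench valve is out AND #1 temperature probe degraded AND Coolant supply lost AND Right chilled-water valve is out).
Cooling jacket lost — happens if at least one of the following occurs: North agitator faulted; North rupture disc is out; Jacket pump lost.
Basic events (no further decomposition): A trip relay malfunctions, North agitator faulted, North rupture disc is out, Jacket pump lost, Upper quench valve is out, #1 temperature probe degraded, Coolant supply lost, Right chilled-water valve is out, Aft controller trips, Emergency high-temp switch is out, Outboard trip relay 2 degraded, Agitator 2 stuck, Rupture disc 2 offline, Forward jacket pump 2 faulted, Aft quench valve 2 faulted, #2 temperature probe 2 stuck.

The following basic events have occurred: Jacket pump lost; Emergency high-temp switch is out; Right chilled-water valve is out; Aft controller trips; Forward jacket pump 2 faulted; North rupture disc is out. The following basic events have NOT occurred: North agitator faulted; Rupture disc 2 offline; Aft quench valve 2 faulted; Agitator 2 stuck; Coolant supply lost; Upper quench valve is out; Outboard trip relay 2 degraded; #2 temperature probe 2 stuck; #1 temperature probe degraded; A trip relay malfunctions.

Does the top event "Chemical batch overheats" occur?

Cooling jacket lost [OR]: North agitator faulted=not, North rupture disc is out=occurs, Jacket pump lost=occurs → at least one input occurs → occurs.
Quench path lost [AND]: Upper quench valve is out=not, #1 temperature probe degraded=not, Coolant supply lost=not, Right chilled-water valve is out=occurs → not all inputs occur → does not occur.
Interlock chain inoperative [OR]: A trip relay malfunctions=not, Cooling jacket lost=occurs, Quench path lost=not, Aft controller trips=occurs → at least one input occurs → occurs.
Agitation branch unavailable [OR]: Emergency high-temp switch is out=occurs, Outboard trip relay 2 degraded=not, Agitator 2 stuck=not → at least one input occurs → occurs.
Vent system fails [AND]: Forward jacket pump 2 faulted=occurs, Aft quench valve 2 faulted=not → not all inputs occur → does not occur.
Temperature loop fails [OR]: Agitation branch unavailable=occurs, Rupture disc 2 offline=not, Vent system fails=not, #2 temperature probe 2 stuck=not → at least one input occurs → occurs.
Chemical batch overheats [AND]: Interlock chain inoperative=occurs, Temperature loop fails=occurs → all inputs occur → occurs.

Yes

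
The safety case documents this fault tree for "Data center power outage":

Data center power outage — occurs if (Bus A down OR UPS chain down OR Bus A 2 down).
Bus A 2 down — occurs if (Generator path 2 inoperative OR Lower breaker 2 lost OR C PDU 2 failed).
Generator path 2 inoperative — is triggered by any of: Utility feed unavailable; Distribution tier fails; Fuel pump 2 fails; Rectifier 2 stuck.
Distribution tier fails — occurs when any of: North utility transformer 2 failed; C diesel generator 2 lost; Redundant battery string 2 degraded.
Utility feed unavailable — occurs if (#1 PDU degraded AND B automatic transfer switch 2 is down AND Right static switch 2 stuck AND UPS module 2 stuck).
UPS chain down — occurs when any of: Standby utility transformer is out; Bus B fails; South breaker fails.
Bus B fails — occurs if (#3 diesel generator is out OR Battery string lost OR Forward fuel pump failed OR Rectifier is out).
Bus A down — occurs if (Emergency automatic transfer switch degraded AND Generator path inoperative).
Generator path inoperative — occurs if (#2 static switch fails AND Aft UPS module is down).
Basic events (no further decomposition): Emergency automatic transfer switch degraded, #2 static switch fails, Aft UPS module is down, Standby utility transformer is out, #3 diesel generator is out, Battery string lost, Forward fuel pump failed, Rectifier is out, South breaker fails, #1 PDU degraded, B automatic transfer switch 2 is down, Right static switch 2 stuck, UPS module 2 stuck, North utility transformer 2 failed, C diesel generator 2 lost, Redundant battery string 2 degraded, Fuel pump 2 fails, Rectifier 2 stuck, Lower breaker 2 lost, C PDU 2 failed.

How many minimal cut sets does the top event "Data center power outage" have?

15

Generator path inoperative [AND]: one cut set from each child combined → 1 × 1 = 1 cut set(s).
Bus A down [AND]: one cut set from each child combined → 1 × 1 = 1 cut set(s).
Bus B fails [OR]: union of children's cut sets → 4 cut set(s).
UPS chain down [OR]: union of children's cut sets → 6 cut set(s).
Utility feed unavailable [AND]: one cut set from each child combined → 1 × 1 × 1 × 1 = 1 cut set(s).
Distribution tier fails [OR]: union of children's cut sets → 3 cut set(s).
Generator path 2 inoperative [OR]: union of children's cut sets → 6 cut set(s).
Bus A 2 down [OR]: union of children's cut sets → 8 cut set(s).
Data center power outage [OR]: union of children's cut sets → 15 cut set(s).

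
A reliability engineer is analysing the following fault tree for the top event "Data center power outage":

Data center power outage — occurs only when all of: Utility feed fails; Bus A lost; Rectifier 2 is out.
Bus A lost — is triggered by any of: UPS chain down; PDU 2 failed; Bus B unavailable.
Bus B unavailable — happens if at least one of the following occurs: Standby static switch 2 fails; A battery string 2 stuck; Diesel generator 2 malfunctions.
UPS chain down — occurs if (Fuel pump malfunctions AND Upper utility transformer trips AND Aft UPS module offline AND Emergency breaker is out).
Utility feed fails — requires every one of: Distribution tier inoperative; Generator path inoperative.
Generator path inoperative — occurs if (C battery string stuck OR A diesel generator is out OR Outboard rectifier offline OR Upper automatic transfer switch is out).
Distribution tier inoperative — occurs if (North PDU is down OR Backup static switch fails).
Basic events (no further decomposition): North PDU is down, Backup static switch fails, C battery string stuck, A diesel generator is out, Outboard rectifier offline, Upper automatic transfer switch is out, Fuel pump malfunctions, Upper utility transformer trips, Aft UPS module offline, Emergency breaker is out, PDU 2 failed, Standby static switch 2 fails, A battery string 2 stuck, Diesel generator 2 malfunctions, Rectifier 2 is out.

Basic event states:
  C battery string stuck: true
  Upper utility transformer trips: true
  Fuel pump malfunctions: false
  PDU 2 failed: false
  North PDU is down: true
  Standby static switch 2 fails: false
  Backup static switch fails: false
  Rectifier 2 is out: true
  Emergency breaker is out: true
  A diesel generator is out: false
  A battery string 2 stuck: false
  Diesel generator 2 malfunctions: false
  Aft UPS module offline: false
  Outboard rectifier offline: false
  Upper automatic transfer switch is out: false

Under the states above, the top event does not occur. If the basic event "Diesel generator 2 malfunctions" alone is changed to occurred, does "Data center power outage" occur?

Yes

Counterfactual: set "Diesel generator 2 malfunctions" to occurred.
Distribution tier inoperative [OR]: North PDU is down=occurs, Backup static switch fails=not → at least one input occurs → occurs.
Generator path inoperative [OR]: C battery string stuck=occurs, A diesel generator is out=not, Outboard rectifier offline=not, Upper automatic transfer switch is out=not → at least one input occurs → occurs.
Utility feed fails [AND]: Distribution tier inoperative=occurs, Generator path inoperative=occurs → all inputs occur → occurs.
UPS chain down [AND]: Fuel pump malfunctions=not, Upper utility transformer trips=occurs, Aft UPS module offline=not, Emergency breaker is out=occurs → not all inputs occur → does not occur.
Bus B unavailable [OR]: Standby static switch 2 fails=not, A battery string 2 stuck=not, Diesel generator 2 malfunctions=occurs → at least one input occurs → occurs.
Bus A lost [OR]: UPS chain down=not, PDU 2 failed=not, Bus B unavailable=occurs → at least one input occurs → occurs.
Data center power outage [AND]: Utility feed fails=occurs, Bus A lost=occurs, Rectifier 2 is out=occurs → all inputs occur → occurs.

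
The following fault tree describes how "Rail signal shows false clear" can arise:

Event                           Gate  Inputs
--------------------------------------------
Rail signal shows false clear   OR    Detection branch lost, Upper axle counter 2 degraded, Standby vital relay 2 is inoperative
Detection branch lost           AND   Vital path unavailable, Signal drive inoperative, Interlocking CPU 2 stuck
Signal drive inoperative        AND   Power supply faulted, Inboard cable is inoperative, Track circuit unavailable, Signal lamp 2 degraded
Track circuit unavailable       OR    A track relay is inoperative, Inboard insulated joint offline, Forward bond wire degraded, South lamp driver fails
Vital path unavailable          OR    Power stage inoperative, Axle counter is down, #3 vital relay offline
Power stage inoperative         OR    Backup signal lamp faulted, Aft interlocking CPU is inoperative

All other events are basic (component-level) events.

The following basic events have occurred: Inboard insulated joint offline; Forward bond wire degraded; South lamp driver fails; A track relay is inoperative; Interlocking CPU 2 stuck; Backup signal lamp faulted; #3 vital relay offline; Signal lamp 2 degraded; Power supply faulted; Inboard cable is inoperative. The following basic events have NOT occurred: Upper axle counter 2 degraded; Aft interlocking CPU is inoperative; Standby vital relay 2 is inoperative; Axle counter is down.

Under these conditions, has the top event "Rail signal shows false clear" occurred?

Yes

Power stage inoperative [OR]: Backup signal lamp faulted=occurs, Aft interlocking CPU is inoperative=not → at least one input occurs → occurs.
Vital path unavailable [OR]: Power stage inoperative=occurs, Axle counter is down=not, #3 vital relay offline=occurs → at least one input occurs → occurs.
Track circuit unavailable [OR]: A track relay is inoperative=occurs, Inboard insulated joint offline=occurs, Forward bond wire degraded=occurs, South lamp driver fails=occurs → at least one input occurs → occurs.
Signal drive inoperative [AND]: Power supply faulted=occurs, Inboard cable is inoperative=occurs, Track circuit unavailable=occurs, Signal lamp 2 degraded=occurs → all inputs occur → occurs.
Detection branch lost [AND]: Vital path unavailable=occurs, Signal drive inoperative=occurs, Interlocking CPU 2 stuck=occurs → all inputs occur → occurs.
Rail signal shows false clear [OR]: Detection branch lost=occurs, Upper axle counter 2 degraded=not, Standby vital relay 2 is inoperative=not → at least one input occurs → occurs.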